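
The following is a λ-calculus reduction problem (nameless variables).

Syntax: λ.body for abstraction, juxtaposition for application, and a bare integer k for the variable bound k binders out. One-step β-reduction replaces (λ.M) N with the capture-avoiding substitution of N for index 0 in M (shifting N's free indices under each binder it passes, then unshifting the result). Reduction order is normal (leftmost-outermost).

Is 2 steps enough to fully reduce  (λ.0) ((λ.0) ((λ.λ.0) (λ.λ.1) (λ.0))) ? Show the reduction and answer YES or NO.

Answer: NO — after 2 steps the term is (λ.λ.0) (λ.λ.1) (λ.0), not yet normal

Reduction:
  start: (λ.0) ((λ.0) ((λ.λ.0) (λ.λ.1) (λ.0)))
  step 1: (λ.0) ((λ.λ.0) (λ.λ.1) (λ.0))
  step 2: (λ.λ.0) (λ.λ.1) (λ.0)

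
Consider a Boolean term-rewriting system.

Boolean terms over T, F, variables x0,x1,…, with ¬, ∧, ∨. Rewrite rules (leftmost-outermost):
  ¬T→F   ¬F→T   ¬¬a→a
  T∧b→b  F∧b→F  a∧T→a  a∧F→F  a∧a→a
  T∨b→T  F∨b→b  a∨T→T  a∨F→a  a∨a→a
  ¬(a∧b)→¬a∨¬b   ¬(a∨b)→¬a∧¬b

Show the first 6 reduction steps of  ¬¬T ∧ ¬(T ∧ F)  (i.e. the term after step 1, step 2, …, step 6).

Answer: after 6 steps: T

Derivation:
  start: ¬¬T ∧ ¬(T ∧ F)
  [1] T ∧ ¬(T ∧ F)
  [2] ¬(T ∧ F)
  [3] ¬T ∨ ¬F
  [4] F ∨ ¬F
  [5] ¬F
  [6] T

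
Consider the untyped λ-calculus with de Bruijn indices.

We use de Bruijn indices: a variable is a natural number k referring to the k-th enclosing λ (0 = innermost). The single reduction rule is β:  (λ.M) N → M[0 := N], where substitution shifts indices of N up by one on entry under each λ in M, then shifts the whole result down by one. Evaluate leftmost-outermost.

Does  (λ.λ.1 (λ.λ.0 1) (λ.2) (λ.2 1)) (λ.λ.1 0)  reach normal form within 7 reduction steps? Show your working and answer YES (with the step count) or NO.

Answer: YES — reaches normal form λ.λ.1 0 in 7 ≤ 7 steps

Reduction:
  start: (λ.λ.1 (λ.λ.0 1) (λ.2) (λ.2 1)) (λ.λ.1 0)
  step 1: λ.(λ.λ.1 0) (λ.λ.0 1) (λ.λ.λ.1 0) (λ.(λ.λ.1 0) 1)
  step 2: λ.(λ.(λ.λ.0 1) 0) (λ.λ.λ.1 0) (λ.(λ.λ.1 0) 1)
  step 3: λ.(λ.λ.0 1) (λ.λ.λ.1 0) (λ.(λ.λ.1 0) 1)
  step 4: λ.(λ.0 (λ.λ.λ.1 0)) (λ.(λ.λ.1 0) 1)
  step 5: λ.(λ.(λ.λ.1 0) 1) (λ.λ.λ.1 0)
  step 6: λ.(λ.λ.1 0) 0
  step 7: λ.λ.1 0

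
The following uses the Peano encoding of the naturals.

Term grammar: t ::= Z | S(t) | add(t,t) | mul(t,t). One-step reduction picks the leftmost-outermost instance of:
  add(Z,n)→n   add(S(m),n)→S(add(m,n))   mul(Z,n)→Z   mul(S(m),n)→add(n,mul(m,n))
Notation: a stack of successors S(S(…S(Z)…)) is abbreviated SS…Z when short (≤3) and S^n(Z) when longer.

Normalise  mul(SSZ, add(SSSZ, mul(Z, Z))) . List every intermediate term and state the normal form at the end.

Answer: normal form = S^6(Z)  (in 21 steps)

Reduction:
  start: mul(SSZ, add(SSSZ, mul(Z, Z)))
  [1] add(add(SSSZ, mul(Z, Z)), mul(SZ, add(SSSZ, mul(Z, Z))))
  [2] add(S(add(SSZ, mul(Z, Z))), mul(SZ, add(SSSZ, mul(Z, Z))))
  [3] S(add(add(SSZ, mul(Z, Z)), mul(SZ, add(SSSZ, mul(Z, Z)))))
  [4] S(add(S(add(SZ, mul(Z, Z))), mul(SZ, add(SSSZ, mul(Z, Z)))))
  [5] S(S(add(add(SZ, mul(Z, Z)), mul(SZ, add(SSSZ, mul(Z, Z))))))
  [6] S(S(add(S(add(Z, mul(Z, Z))), mul(SZ, add(SSSZ, mul(Z, Z))))))
  [7] S(S(S(add(add(Z, mul(Z, Z)), mul(SZ, add(SSSZ, mul(Z, Z)))))))
  [8] S(S(S(add(mul(Z, Z), mul(SZ, add(SSSZ, mul(Z, Z)))))))
  [9] S(S(S(add(Z, mul(SZ, add(SSSZ, mul(Z, Z)))))))
  [10] S(S(S(mul(SZ, add(SSSZ, mul(Z, Z))))))
  [11] S(S(S(add(add(SSSZ, mul(Z, Z)), mul(Z, add(SSSZ, mul(Z, Z)))))))
  [12] S(S(S(add(S(add(SSZ, mul(Z, Z))), mul(Z, add(SSSZ, mul(Z, Z)))))))
  [13] S(S(S(S(add(add(SSZ, mul(Z, Z)), mul(Z, add(SSSZ, mul(Z, Z))))))))
  [14] S(S(S(S(add(S(add(SZ, mul(Z, Z))), mul(Z, add(SSSZ, mul(Z, Z))))))))
  [15] S(S(S(S(S(add(add(SZ, mul(Z, Z)), mul(Z, add(SSSZ, mul(Z, Z)))))))))
  [16] S(S(S(S(S(add(S(add(Z, mul(Z, Z))), mul(Z, add(SSSZ, mul(Z, Z)))))))))
  [17] S(S(S(S(S(S(add(add(Z, mul(Z, Z)), mul(Z, add(SSSZ, mul(Z, Z))))))))))
  [18] S(S(S(S(S(S(add(mul(Z, Z), mul(Z, add(SSSZ, mul(Z, Z))))))))))
  [19] S(S(S(S(S(S(add(Z, mul(Z, add(SSSZ, mul(Z, Z))))))))))
  [20] S(S(S(S(S(S(mul(Z, add(SSSZ, mul(Z, Z)))))))))
  [21] S^6(Z)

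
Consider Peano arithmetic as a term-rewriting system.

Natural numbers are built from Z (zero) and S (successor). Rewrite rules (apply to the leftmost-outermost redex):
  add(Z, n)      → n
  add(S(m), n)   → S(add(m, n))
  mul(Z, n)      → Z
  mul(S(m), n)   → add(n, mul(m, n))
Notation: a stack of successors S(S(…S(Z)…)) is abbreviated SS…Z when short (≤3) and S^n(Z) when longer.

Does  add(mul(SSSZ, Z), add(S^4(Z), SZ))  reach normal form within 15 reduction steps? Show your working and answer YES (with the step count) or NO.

  start: add(mul(SSSZ, Z), add(S^4(Z), SZ))
  [1] add(add(Z, mul(SSZ, Z)), add(S^4(Z), SZ))
  [2] add(mul(SSZ, Z), add(S^4(Z), SZ))
  [3] add(add(Z, mul(SZ, Z)), add(S^4(Z), SZ))
  [4] add(mul(SZ, Z), add(S^4(Z), SZ))
  [5] add(add(Z, mul(Z, Z)), add(S^4(Z), SZ))
  [6] add(mul(Z, Z), add(S^4(Z), SZ))
  [7] add(Z, add(S^4(Z), SZ))
  [8] add(S^4(Z), SZ)
  [9] S(add(SSSZ, SZ))
  [10] S(S(add(SSZ, SZ)))
  [11] S(S(S(add(SZ, SZ))))
  [12] S(S(S(S(add(Z, SZ)))))
  [13] S^5(Z)

Answer: YES — reaches normal form S^5(Z) in 13 ≤ 15 steps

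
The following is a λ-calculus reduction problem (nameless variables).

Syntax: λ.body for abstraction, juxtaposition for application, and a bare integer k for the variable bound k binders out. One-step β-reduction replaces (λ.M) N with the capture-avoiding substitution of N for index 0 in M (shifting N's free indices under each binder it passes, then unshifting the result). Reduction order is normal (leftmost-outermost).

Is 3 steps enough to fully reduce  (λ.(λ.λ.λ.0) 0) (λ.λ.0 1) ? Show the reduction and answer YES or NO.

Answer: YES — reaches normal form λ.λ.0 in 2 ≤ 3 steps

Derivation:
  start: (λ.(λ.λ.λ.0) 0) (λ.λ.0 1)
  [1] (λ.λ.λ.0) (λ.λ.0 1)
  [2] λ.λ.0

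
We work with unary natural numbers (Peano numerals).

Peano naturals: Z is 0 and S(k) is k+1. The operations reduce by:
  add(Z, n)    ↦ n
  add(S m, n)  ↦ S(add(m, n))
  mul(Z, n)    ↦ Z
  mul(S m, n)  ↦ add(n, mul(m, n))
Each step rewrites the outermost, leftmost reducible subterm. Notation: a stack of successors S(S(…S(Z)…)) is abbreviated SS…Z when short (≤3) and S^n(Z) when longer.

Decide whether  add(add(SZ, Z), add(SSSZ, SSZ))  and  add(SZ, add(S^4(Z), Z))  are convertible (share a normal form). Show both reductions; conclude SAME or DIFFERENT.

Answer: DIFFERENT — A ⇓ S^6(Z), B ⇓ S^5(Z)

Working:
Term A:
  start: add(add(SZ, Z), add(SSSZ, SSZ))
  →1  add(S(add(Z, Z)), add(SSSZ, SSZ))
  →2  S(add(add(Z, Z), add(SSSZ, SSZ)))
  →3  S(add(Z, add(SSSZ, SSZ)))
  →4  S(add(SSSZ, SSZ))
  →5  S(S(add(SSZ, SSZ)))
  →6  S(S(S(add(SZ, SSZ))))
  →7  S(S(S(S(add(Z, SSZ)))))
  →8  S^6(Z)

Term B:
  start: add(SZ, add(S^4(Z), Z))
  →1  S(add(Z, add(S^4(Z), Z)))
  →2  S(add(S^4(Z), Z))
  →3  S(S(add(SSSZ, Z)))
  →4  S(S(S(add(SSZ, Z))))
  →5  S(S(S(S(add(SZ, Z)))))
  →6  S(S(S(S(S(add(Z, Z))))))
  →7  S^5(Z)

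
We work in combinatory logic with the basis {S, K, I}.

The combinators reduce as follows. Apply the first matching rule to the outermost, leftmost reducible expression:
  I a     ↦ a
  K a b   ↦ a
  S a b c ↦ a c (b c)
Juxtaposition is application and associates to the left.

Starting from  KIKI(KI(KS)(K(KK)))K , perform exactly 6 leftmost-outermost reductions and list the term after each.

  start: KIKI(KI(KS)(K(KK)))K
  →1  II(KI(KS)(K(KK)))K
  →2  I(KI(KS)(K(KK)))K
  →3  KI(KS)(K(KK))K
  →4  I(K(KK))K
  →5  K(KK)K
  →6  KK

Answer: after 6 steps: KK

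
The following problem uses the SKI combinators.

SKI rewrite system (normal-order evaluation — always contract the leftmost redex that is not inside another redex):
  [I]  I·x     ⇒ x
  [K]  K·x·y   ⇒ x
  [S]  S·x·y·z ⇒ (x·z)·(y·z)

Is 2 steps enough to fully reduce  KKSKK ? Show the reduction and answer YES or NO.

Answer: YES — reaches normal form K in 2 ≤ 2 steps

Derivation:
  start: KKSKK
  step 1: KKK
  step 2: K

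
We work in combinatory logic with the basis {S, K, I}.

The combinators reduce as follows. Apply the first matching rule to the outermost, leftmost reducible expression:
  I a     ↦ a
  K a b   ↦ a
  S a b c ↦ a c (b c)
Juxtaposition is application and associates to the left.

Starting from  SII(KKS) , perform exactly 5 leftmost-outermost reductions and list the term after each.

Answer: after 5 steps: KK

Working:
  start: SII(KKS)
  [1] I(KKS)(I(KKS))
  [2] KKS(I(KKS))
  [3] K(I(KKS))
  [4] K(KKS)
  [5] KK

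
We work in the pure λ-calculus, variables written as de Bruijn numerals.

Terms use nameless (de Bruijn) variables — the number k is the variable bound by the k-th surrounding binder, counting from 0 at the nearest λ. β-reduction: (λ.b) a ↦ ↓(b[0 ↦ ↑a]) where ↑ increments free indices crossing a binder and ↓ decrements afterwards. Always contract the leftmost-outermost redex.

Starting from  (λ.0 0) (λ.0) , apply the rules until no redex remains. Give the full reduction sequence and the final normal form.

Answer: normal form = λ.0  (in 2 steps)

Derivation:
  start: (λ.0 0) (λ.0)
  step 1: (λ.0) (λ.0)
  step 2: λ.0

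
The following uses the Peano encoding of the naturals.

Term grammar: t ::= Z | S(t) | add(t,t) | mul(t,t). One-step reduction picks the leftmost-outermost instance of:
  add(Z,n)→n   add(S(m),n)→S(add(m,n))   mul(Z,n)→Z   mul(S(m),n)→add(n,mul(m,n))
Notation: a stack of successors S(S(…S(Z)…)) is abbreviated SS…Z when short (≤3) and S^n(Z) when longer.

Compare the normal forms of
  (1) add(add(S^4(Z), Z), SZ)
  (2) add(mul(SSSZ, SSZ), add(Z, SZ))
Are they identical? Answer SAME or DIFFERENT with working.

Answer: DIFFERENT — A ⇓ S^5(Z), B ⇓ S^7(Z)

Reduction:
Term A:
  start: add(add(S^4(Z), Z), SZ)
  step 1: add(S(add(SSSZ, Z)), SZ)
  step 2: S(add(add(SSSZ, Z), SZ))
  step 3: S(add(S(add(SSZ, Z)), SZ))
  step 4: S(S(add(add(SSZ, Z), SZ)))
  step 5: S(S(add(S(add(SZ, Z)), SZ)))
  step 6: S(S(S(add(add(SZ, Z), SZ))))
  step 7: S(S(S(add(S(add(Z, Z)), SZ))))
  step 8: S(S(S(S(add(add(Z, Z), SZ)))))
  step 9: S(S(S(S(add(Z, SZ)))))
  step 10: S^5(Z)

Term B:
  start: add(mul(SSSZ, SSZ), add(Z, SZ))
  step 1: add(add(SSZ, mul(SSZ, SSZ)), add(Z, SZ))
  step 2: add(S(add(SZ, mul(SSZ, SSZ))), add(Z, SZ))
  step 3: S(add(add(SZ, mul(SSZ, SSZ)), add(Z, SZ)))
  step 4: S(add(S(add(Z, mul(SSZ, SSZ))), add(Z, SZ)))
  step 5: S(S(add(add(Z, mul(SSZ, SSZ)), add(Z, SZ))))
  step 6: S(S(add(mul(SSZ, SSZ), add(Z, SZ))))
  step 7: S(S(add(add(SSZ, mul(SZ, SSZ)), add(Z, SZ))))
  step 8: S(S(add(S(add(SZ, mul(SZ, SSZ))), add(Z, SZ))))
  step 9: S(S(S(add(add(SZ, mul(SZ, SSZ)), add(Z, SZ)))))
  step 10: S(S(S(add(S(add(Z, mul(SZ, SSZ))), add(Z, SZ)))))
  step 11: S(S(S(S(add(add(Z, mul(SZ, SSZ)), add(Z, SZ))))))
  step 12: S(S(S(S(add(mul(SZ, SSZ), add(Z, SZ))))))
  step 13: S(S(S(S(add(add(SSZ, mul(Z, SSZ)), add(Z, SZ))))))
  step 14: S(S(S(S(add(S(add(SZ, mul(Z, SSZ))), add(Z, SZ))))))
  step 15: S(S(S(S(S(add(add(SZ, mul(Z, SSZ)), add(Z, SZ)))))))
  step 16: S(S(S(S(S(add(S(add(Z, mul(Z, SSZ))), add(Z, SZ)))))))
  step 17: S(S(S(S(S(S(add(add(Z, mul(Z, SSZ)), add(Z, SZ))))))))
  step 18: S(S(S(S(S(S(add(mul(Z, SSZ), add(Z, SZ))))))))
  step 19: S(S(S(S(S(S(add(Z, add(Z, SZ))))))))
  step 20: S(S(S(S(S(S(add(Z, SZ)))))))
  step 21: S^7(Z)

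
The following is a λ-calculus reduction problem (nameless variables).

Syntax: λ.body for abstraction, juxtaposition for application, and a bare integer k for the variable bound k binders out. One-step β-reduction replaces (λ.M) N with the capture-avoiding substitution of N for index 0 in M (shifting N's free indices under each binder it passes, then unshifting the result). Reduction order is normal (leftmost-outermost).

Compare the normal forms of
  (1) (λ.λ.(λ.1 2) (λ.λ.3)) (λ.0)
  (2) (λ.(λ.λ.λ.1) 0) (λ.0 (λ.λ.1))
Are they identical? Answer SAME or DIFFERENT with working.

Answer: DIFFERENT — A ⇓ λ.0 (λ.0), B ⇓ λ.λ.1

Derivation:
Term A:
  start: (λ.λ.(λ.1 2) (λ.λ.3)) (λ.0)
  step 1: λ.(λ.1 (λ.0)) (λ.λ.λ.0)
  step 2: λ.0 (λ.0)

Term B:
  start: (λ.(λ.λ.λ.1) 0) (λ.0 (λ.λ.1))
  step 1: (λ.λ.λ.1) (λ.0 (λ.λ.1))
  step 2: λ.λ.1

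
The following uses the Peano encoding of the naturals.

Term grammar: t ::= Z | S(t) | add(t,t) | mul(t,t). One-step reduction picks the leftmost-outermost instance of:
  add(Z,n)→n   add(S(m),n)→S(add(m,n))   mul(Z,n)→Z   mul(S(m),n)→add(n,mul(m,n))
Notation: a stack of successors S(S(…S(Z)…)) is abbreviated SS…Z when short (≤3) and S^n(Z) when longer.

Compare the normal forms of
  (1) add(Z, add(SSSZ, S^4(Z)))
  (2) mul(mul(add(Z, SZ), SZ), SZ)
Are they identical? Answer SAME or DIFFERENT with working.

Term A:
  start: add(Z, add(SSSZ, S^4(Z)))
  [1] add(SSSZ, S^4(Z))
  [2] S(add(SSZ, S^4(Z)))
  [3] S(S(add(SZ, S^4(Z))))
  [4] S(S(S(add(Z, S^4(Z)))))
  [5] S^7(Z)

Term B:
  start: mul(mul(add(Z, SZ), SZ), SZ)
  [1] mul(mul(SZ, SZ), SZ)
  [2] mul(add(SZ, mul(Z, SZ)), SZ)
  [3] mul(S(add(Z, mul(Z, SZ))), SZ)
  [4] add(SZ, mul(add(Z, mul(Z, SZ)), SZ))
  [5] S(add(Z, mul(add(Z, mul(Z, SZ)), SZ)))
  [6] S(mul(add(Z, mul(Z, SZ)), SZ))
  [7] S(mul(mul(Z, SZ), SZ))
  [8] S(mul(Z, SZ))
  [9] SZ

Answer: DIFFERENT — A ⇓ S^7(Z), B ⇓ SZ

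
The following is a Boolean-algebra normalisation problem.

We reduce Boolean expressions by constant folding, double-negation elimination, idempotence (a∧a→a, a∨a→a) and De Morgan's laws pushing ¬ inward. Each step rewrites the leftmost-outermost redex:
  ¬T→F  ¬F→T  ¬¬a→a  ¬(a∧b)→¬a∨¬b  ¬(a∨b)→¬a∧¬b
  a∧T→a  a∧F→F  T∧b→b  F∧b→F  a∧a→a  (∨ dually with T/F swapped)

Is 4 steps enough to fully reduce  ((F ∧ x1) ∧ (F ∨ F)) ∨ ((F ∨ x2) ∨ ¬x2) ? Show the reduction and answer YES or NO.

  start: ((F ∧ x1) ∧ (F ∨ F)) ∨ ((F ∨ x2) ∨ ¬x2)
  [1] (F ∧ (F ∨ F)) ∨ ((F ∨ x2) ∨ ¬x2)
  [2] F ∨ ((F ∨ x2) ∨ ¬x2)
  [3] (F ∨ x2) ∨ ¬x2
  [4] x2 ∨ ¬x2

Answer: YES — reaches normal form x2 ∨ ¬x2 in 4 ≤ 4 steps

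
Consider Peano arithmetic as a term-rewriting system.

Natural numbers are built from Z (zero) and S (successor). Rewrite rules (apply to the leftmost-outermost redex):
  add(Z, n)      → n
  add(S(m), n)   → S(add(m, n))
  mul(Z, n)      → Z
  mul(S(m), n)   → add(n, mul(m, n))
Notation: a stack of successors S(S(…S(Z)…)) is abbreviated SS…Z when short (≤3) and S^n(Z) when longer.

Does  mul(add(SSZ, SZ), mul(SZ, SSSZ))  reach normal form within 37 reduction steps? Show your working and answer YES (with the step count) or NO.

  start: mul(add(SSZ, SZ), mul(SZ, SSSZ))
  [1] mul(S(add(SZ, SZ)), mul(SZ, SSSZ))
  [2] add(mul(SZ, SSSZ), mul(add(SZ, SZ), mul(SZ, SSSZ)))
  [3] add(add(SSSZ, mul(Z, SSSZ)), mul(add(SZ, SZ), mul(SZ, SSSZ)))
  [4] add(S(add(SSZ, mul(Z, SSSZ))), mul(add(SZ, SZ), mul(SZ, SSSZ)))
  [5] S(add(add(SSZ, mul(Z, SSSZ)), mul(add(SZ, SZ), mul(SZ, SSSZ))))
  [6] S(add(S(add(SZ, mul(Z, SSSZ))), mul(add(SZ, SZ), mul(SZ, SSSZ))))
  [7] S(S(add(add(SZ, mul(Z, SSSZ)), mul(add(SZ, SZ), mul(SZ, SSSZ)))))
  [8] S(S(add(S(add(Z, mul(Z, SSSZ))), mul(add(SZ, SZ), mul(SZ, SSSZ)))))
  [9] S(S(S(add(add(Z, mul(Z, SSSZ)), mul(add(SZ, SZ), mul(SZ, SSSZ))))))
  [10] S(S(S(add(mul(Z, SSSZ), mul(add(SZ, SZ), mul(SZ, SSSZ))))))
  [11] S(S(S(add(Z, mul(add(SZ, SZ), mul(SZ, SSSZ))))))
  [12] S(S(S(mul(add(SZ, SZ), mul(SZ, SSSZ)))))
  [13] S(S(S(mul(S(add(Z, SZ)), mul(SZ, SSSZ)))))
  [14] S(S(S(add(mul(SZ, SSSZ), mul(add(Z, SZ), mul(SZ, SSSZ))))))
  [15] S(S(S(add(add(SSSZ, mul(Z, SSSZ)), mul(add(Z, SZ), mul(SZ, SSSZ))))))
  [16] S(S(S(add(S(add(SSZ, mul(Z, SSSZ))), mul(add(Z, SZ), mul(SZ, SSSZ))))))
  [17] S(S(S(S(add(add(SSZ, mul(Z, SSSZ)), mul(add(Z, SZ), mul(SZ, SSSZ)))))))
  [18] S(S(S(S(add(S(add(SZ, mul(Z, SSSZ))), mul(add(Z, SZ), mul(SZ, SSSZ)))))))
  [19] S(S(S(S(S(add(add(SZ, mul(Z, SSSZ)), mul(add(Z, SZ), mul(SZ, SSSZ))))))))
  [20] S(S(S(S(S(add(S(add(Z, mul(Z, SSSZ))), mul(add(Z, SZ), mul(SZ, SSSZ))))))))
  [21] S(S(S(S(S(S(add(add(Z, mul(Z, SSSZ)), mul(add(Z, SZ), mul(SZ, SSSZ)))))))))
  [22] S(S(S(S(S(S(add(mul(Z, SSSZ), mul(add(Z, SZ), mul(SZ, SSSZ)))))))))
  [23] S(S(S(S(S(S(add(Z, mul(add(Z, SZ), mul(SZ, SSSZ)))))))))
  [24] S(S(S(S(S(S(mul(add(Z, SZ), mul(SZ, SSSZ))))))))
  [25] S(S(S(S(S(S(mul(SZ, mul(SZ, SSSZ))))))))
  [26] S(S(S(S(S(S(add(mul(SZ, SSSZ), mul(Z, mul(SZ, SSSZ)))))))))
  [27] S(S(S(S(S(S(add(add(SSSZ, mul(Z, SSSZ)), mul(Z, mul(SZ, SSSZ)))))))))
  [28] S(S(S(S(S(S(add(S(add(SSZ, mul(Z, SSSZ))), mul(Z, mul(SZ, SSSZ)))))))))
  [29] S(S(S(S(S(S(S(add(add(SSZ, mul(Z, SSSZ)), mul(Z, mul(SZ, SSSZ))))))))))
  [30] S(S(S(S(S(S(S(add(S(add(SZ, mul(Z, SSSZ))), mul(Z, mul(SZ, SSSZ))))))))))
  [31] S(S(S(S(S(S(S(S(add(add(SZ, mul(Z, SSSZ)), mul(Z, mul(SZ, SSSZ)))))))))))
  [32] S(S(S(S(S(S(S(S(add(S(add(Z, mul(Z, SSSZ))), mul(Z, mul(SZ, SSSZ)))))))))))
  [33] S(S(S(S(S(S(S(S(S(add(add(Z, mul(Z, SSSZ)), mul(Z, mul(SZ, SSSZ))))))))))))
  [34] S(S(S(S(S(S(S(S(S(add(mul(Z, SSSZ), mul(Z, mul(SZ, SSSZ))))))))))))
  [35] S(S(S(S(S(S(S(S(S(add(Z, mul(Z, mul(SZ, SSSZ))))))))))))
  [36] S(S(S(S(S(S(S(S(S(mul(Z, mul(SZ, SSSZ)))))))))))
  [37] S^9(Z)

Answer: YES — reaches normal form S^9(Z) in 37 ≤ 37 steps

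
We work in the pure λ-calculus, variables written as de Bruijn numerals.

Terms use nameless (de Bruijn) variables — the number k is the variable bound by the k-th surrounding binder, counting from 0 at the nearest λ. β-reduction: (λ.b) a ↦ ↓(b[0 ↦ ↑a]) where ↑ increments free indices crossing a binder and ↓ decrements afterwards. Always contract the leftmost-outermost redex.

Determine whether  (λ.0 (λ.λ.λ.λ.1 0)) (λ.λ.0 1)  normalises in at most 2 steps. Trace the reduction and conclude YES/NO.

  start: (λ.0 (λ.λ.λ.λ.1 0)) (λ.λ.0 1)
  [1] (λ.λ.0 1) (λ.λ.λ.λ.1 0)
  [2] λ.0 (λ.λ.λ.λ.1 0)

Answer: YES — reaches normal form λ.0 (λ.λ.λ.λ.1 0) in 2 ≤ 2 steps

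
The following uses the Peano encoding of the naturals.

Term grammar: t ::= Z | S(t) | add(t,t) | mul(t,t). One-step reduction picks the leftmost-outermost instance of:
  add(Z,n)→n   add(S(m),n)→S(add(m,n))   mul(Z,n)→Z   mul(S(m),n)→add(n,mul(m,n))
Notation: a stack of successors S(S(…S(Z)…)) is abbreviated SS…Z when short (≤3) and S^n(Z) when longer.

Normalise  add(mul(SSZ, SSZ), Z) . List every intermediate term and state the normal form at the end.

  start: add(mul(SSZ, SSZ), Z)
  [1] add(add(SSZ, mul(SZ, SSZ)), Z)
  [2] add(S(add(SZ, mul(SZ, SSZ))), Z)
  [3] S(add(add(SZ, mul(SZ, SSZ)), Z))
  [4] S(add(S(add(Z, mul(SZ, SSZ))), Z))
  [5] S(S(add(add(Z, mul(SZ, SSZ)), Z)))
  [6] S(S(add(mul(SZ, SSZ), Z)))
  [7] S(S(add(add(SSZ, mul(Z, SSZ)), Z)))
  [8] S(S(add(S(add(SZ, mul(Z, SSZ))), Z)))
  [9] S(S(S(add(add(SZ, mul(Z, SSZ)), Z))))
  [10] S(S(S(add(S(add(Z, mul(Z, SSZ))), Z))))
  [11] S(S(S(S(add(add(Z, mul(Z, SSZ)), Z)))))
  [12] S(S(S(S(add(mul(Z, SSZ), Z)))))
  [13] S(S(S(S(add(Z, Z)))))
  [14] S^4(Z)

Answer: normal form = S^4(Z)  (in 14 steps)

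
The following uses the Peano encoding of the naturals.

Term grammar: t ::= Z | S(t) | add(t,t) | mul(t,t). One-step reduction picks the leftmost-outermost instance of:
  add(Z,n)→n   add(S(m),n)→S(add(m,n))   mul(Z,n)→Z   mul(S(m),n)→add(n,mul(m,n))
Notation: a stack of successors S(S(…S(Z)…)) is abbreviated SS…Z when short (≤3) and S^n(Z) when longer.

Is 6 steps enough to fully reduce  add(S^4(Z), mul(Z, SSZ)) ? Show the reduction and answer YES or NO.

  start: add(S^4(Z), mul(Z, SSZ))
  step 1: S(add(SSSZ, mul(Z, SSZ)))
  step 2: S(S(add(SSZ, mul(Z, SSZ))))
  step 3: S(S(S(add(SZ, mul(Z, SSZ)))))
  step 4: S(S(S(S(add(Z, mul(Z, SSZ))))))
  step 5: S(S(S(S(mul(Z, SSZ)))))
  step 6: S^4(Z)

Answer: YES — reaches normal form S^4(Z) in 6 ≤ 6 steps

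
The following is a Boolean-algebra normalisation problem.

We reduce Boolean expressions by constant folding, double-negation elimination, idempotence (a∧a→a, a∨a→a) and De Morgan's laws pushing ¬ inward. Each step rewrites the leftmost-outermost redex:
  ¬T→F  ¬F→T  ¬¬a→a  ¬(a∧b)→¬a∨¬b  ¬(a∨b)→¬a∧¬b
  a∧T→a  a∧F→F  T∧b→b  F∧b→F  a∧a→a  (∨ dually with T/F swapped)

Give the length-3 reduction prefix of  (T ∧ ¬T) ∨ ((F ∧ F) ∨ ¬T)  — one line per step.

  start: (T ∧ ¬T) ∨ ((F ∧ F) ∨ ¬T)
  →1  ¬T ∨ ((F ∧ F) ∨ ¬T)
  →2  F ∨ ((F ∧ F) ∨ ¬T)
  →3  (F ∧ F) ∨ ¬T

Answer: after 3 steps: (F ∧ F) ∨ ¬T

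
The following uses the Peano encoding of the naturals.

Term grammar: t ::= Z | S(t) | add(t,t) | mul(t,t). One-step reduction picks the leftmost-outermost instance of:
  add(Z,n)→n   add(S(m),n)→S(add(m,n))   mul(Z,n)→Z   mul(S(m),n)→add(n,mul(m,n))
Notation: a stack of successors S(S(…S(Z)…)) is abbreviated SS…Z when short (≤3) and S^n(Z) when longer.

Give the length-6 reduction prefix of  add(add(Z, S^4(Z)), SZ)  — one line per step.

  start: add(add(Z, S^4(Z)), SZ)
  step 1: add(S^4(Z), SZ)
  step 2: S(add(SSSZ, SZ))
  step 3: S(S(add(SSZ, SZ)))
  step 4: S(S(S(add(SZ, SZ))))
  step 5: S(S(S(S(add(Z, SZ)))))
  step 6: S^5(Z)

Answer: after 6 steps: S^5(Z)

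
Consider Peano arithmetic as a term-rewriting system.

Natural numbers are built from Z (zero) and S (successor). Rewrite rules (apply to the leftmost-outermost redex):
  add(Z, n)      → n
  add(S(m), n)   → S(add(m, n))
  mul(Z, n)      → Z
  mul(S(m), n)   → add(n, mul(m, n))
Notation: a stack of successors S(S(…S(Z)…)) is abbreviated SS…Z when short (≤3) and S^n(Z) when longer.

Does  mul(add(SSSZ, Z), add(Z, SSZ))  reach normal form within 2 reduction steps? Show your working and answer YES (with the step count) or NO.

Answer: NO — after 2 steps the term is add(add(Z, SSZ), mul(add(SSZ, Z), add(Z, SSZ))), not yet normal

Derivation:
  start: mul(add(SSSZ, Z), add(Z, SSZ))
  step 1: mul(S(add(SSZ, Z)), add(Z, SSZ))
  step 2: add(add(Z, SSZ), mul(add(SSZ, Z), add(Z, SSZ)))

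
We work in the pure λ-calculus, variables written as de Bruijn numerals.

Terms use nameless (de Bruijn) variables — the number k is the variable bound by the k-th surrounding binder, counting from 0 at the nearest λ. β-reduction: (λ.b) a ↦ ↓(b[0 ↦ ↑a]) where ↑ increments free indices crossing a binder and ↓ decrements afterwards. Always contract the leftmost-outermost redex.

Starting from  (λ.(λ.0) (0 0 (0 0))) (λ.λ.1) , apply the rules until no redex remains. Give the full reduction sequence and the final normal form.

  start: (λ.(λ.0) (0 0 (0 0))) (λ.λ.1)
  →1  (λ.0) ((λ.λ.1) (λ.λ.1) ((λ.λ.1) (λ.λ.1)))
  →2  (λ.λ.1) (λ.λ.1) ((λ.λ.1) (λ.λ.1))
  →3  (λ.λ.λ.1) ((λ.λ.1) (λ.λ.1))
  →4  λ.λ.1

Answer: normal form = λ.λ.1  (in 4 steps)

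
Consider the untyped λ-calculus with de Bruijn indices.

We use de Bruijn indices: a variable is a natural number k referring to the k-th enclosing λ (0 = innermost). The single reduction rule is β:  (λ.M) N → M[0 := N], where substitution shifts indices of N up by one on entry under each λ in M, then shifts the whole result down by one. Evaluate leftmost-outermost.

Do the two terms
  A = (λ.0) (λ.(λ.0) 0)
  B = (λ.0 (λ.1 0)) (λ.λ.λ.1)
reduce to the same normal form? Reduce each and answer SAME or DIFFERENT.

Answer: DIFFERENT — A ⇓ λ.0, B ⇓ λ.λ.1

Reduction:
Term A:
  start: (λ.0) (λ.(λ.0) 0)
  →1  λ.(λ.0) 0
  →2  λ.0

Term B:
  start: (λ.0 (λ.1 0)) (λ.λ.λ.1)
  →1  (λ.λ.λ.1) (λ.(λ.λ.λ.1) 0)
  →2  λ.λ.1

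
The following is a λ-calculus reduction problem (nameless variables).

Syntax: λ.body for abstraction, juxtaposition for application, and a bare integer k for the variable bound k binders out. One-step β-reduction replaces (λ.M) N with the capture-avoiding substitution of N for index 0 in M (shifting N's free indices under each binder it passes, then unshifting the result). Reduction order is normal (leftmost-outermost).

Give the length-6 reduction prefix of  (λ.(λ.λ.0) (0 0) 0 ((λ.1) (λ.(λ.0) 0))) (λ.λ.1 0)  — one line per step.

Answer: after 6 steps: λ.λ.1 0

Reduction:
  start: (λ.(λ.λ.0) (0 0) 0 ((λ.1) (λ.(λ.0) 0))) (λ.λ.1 0)
  [1] (λ.λ.0) ((λ.λ.1 0) (λ.λ.1 0)) (λ.λ.1 0) ((λ.λ.λ.1 0) (λ.(λ.0) 0))
  [2] (λ.0) (λ.λ.1 0) ((λ.λ.λ.1 0) (λ.(λ.0) 0))
  [3] (λ.λ.1 0) ((λ.λ.λ.1 0) (λ.(λ.0) 0))
  [4] λ.(λ.λ.λ.1 0) (λ.(λ.0) 0) 0
  [5] λ.(λ.λ.1 0) 0
  [6] λ.λ.1 0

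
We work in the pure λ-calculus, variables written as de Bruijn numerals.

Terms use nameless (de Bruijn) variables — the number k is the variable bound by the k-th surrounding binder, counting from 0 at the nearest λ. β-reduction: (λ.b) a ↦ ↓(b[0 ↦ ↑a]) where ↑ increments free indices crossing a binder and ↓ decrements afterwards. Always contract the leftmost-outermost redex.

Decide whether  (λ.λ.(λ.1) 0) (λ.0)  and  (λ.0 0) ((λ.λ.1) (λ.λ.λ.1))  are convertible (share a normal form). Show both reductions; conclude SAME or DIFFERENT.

Term A:
  start: (λ.λ.(λ.1) 0) (λ.0)
  step 1: λ.(λ.1) 0
  step 2: λ.0

Term B:
  start: (λ.0 0) ((λ.λ.1) (λ.λ.λ.1))
  step 1: (λ.λ.1) (λ.λ.λ.1) ((λ.λ.1) (λ.λ.λ.1))
  step 2: (λ.λ.λ.λ.1) ((λ.λ.1) (λ.λ.λ.1))
  step 3: λ.λ.λ.1

Answer: DIFFERENT — A ⇓ λ.0, B ⇓ λ.λ.λ.1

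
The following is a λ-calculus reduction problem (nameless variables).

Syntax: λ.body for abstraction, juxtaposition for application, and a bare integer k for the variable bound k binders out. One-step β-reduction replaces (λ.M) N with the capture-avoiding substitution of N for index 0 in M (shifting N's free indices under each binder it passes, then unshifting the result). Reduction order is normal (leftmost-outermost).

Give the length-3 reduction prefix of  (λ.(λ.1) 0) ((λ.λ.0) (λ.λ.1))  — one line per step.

  start: (λ.(λ.1) 0) ((λ.λ.0) (λ.λ.1))
  [1] (λ.(λ.λ.0) (λ.λ.1)) ((λ.λ.0) (λ.λ.1))
  [2] (λ.λ.0) (λ.λ.1)
  [3] λ.0

Answer: after 3 steps: λ.0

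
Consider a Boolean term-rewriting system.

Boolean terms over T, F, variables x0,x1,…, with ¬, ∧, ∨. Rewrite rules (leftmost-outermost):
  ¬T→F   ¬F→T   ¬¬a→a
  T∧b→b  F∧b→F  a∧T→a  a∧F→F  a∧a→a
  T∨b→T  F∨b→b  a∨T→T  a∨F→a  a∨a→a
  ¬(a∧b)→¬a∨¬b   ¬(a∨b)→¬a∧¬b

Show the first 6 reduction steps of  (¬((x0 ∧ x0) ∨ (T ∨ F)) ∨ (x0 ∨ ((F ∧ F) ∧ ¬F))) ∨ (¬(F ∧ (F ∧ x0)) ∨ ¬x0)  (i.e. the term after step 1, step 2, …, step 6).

Answer: after 6 steps: ((¬x0 ∧ F) ∨ (x0 ∨ ((F ∧ F) ∧ ¬F))) ∨ (¬(F ∧ (F ∧ x0)) ∨ ¬x0)

Reduction:
  start: (¬((x0 ∧ x0) ∨ (T ∨ F)) ∨ (x0 ∨ ((F ∧ F) ∧ ¬F))) ∨ (¬(F ∧ (F ∧ x0)) ∨ ¬x0)
  step 1: ((¬(x0 ∧ x0) ∧ ¬(T ∨ F)) ∨ (x0 ∨ ((F ∧ F) ∧ ¬F))) ∨ (¬(F ∧ (F ∧ x0)) ∨ ¬x0)
  step 2: (((¬x0 ∨ ¬x0) ∧ ¬(T ∨ F)) ∨ (x0 ∨ ((F ∧ F) ∧ ¬F))) ∨ (¬(F ∧ (F ∧ x0)) ∨ ¬x0)
  step 3: ((¬x0 ∧ ¬(T ∨ F)) ∨ (x0 ∨ ((F ∧ F) ∧ ¬F))) ∨ (¬(F ∧ (F ∧ x0)) ∨ ¬x0)
  step 4: ((¬x0 ∧ (¬T ∧ ¬F)) ∨ (x0 ∨ ((F ∧ F) ∧ ¬F))) ∨ (¬(F ∧ (F ∧ x0)) ∨ ¬x0)
  step 5: ((¬x0 ∧ (F ∧ ¬F)) ∨ (x0 ∨ ((F ∧ F) ∧ ¬F))) ∨ (¬(F ∧ (F ∧ x0)) ∨ ¬x0)
  step 6: ((¬x0 ∧ F) ∨ (x0 ∨ ((F ∧ F) ∧ ¬F))) ∨ (¬(F ∧ (F ∧ x0)) ∨ ¬x0)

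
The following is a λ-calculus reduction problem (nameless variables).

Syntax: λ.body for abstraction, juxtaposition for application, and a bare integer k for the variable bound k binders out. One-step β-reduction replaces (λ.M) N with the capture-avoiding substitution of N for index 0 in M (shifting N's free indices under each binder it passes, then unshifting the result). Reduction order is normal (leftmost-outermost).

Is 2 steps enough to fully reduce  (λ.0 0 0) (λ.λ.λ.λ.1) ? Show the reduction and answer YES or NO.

Answer: NO — after 2 steps the term is (λ.λ.λ.1) (λ.λ.λ.λ.1), not yet normal

Working:
  start: (λ.0 0 0) (λ.λ.λ.λ.1)
  →1  (λ.λ.λ.λ.1) (λ.λ.λ.λ.1) (λ.λ.λ.λ.1)
  →2  (λ.λ.λ.1) (λ.λ.λ.λ.1)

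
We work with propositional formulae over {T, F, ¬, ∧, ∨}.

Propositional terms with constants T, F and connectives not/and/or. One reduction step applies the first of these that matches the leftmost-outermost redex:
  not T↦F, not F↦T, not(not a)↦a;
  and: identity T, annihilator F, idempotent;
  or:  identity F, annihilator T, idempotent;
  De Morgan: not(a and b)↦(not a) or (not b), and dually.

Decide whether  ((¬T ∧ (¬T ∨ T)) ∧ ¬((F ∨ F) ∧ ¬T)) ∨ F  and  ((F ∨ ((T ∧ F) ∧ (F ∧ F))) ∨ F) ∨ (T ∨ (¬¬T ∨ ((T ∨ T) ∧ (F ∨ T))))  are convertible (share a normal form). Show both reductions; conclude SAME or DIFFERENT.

Term A:
  start: ((¬T ∧ (¬T ∨ T)) ∧ ¬((F ∨ F) ∧ ¬T)) ∨ F
  step 1: (¬T ∧ (¬T ∨ T)) ∧ ¬((F ∨ F) ∧ ¬T)
  step 2: (F ∧ (¬T ∨ T)) ∧ ¬((F ∨ F) ∧ ¬T)
  step 3: F ∧ ¬((F ∨ F) ∧ ¬T)
  step 4: F

Term B:
  start: ((F ∨ ((T ∧ F) ∧ (F ∧ F))) ∨ F) ∨ (T ∨ (¬¬T ∨ ((T ∨ T) ∧ (F ∨ T))))
  step 1: (F ∨ ((T ∧ F) ∧ (F ∧ F))) ∨ (T ∨ (¬¬T ∨ ((T ∨ T) ∧ (F ∨ T))))
  step 2: ((T ∧ F) ∧ (F ∧ F)) ∨ (T ∨ (¬¬T ∨ ((T ∨ T) ∧ (F ∨ T))))
  step 3: (F ∧ (F ∧ F)) ∨ (T ∨ (¬¬T ∨ ((T ∨ T) ∧ (F ∨ T))))
  step 4: F ∨ (T ∨ (¬¬T ∨ ((T ∨ T) ∧ (F ∨ T))))
  step 5: T ∨ (¬¬T ∨ ((T ∨ T) ∧ (F ∨ T)))
  step 6: T

Answer: DIFFERENT — A ⇓ F, B ⇓ T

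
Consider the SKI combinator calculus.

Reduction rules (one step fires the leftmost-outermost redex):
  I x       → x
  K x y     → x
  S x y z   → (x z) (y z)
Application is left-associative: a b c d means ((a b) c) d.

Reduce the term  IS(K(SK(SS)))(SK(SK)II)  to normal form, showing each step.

  start: IS(K(SK(SS)))(SK(SK)II)
  step 1: S(K(SK(SS)))(SK(SK)II)
  step 2: S(K(SK(SS)))(KI(SKI)I)
  step 3: S(K(SK(SS)))(II)
  step 4: S(K(SK(SS)))I

Answer: normal form = S(K(SK(SS)))I  (in 4 steps)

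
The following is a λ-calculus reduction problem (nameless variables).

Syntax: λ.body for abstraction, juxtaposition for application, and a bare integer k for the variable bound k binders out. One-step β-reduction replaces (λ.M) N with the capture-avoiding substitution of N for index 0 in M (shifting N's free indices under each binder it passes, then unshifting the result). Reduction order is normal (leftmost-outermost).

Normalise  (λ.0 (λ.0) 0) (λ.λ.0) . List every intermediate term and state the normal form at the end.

  start: (λ.0 (λ.0) 0) (λ.λ.0)
  step 1: (λ.λ.0) (λ.0) (λ.λ.0)
  step 2: (λ.0) (λ.λ.0)
  step 3: λ.λ.0

Answer: normal form = λ.λ.0  (in 3 steps)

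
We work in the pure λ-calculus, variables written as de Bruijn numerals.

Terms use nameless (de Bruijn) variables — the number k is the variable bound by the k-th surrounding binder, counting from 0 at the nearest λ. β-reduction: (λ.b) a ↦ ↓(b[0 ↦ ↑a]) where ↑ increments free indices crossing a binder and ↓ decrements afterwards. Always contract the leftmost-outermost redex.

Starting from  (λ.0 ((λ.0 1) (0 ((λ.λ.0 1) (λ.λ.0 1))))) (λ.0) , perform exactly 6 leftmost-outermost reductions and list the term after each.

  start: (λ.0 ((λ.0 1) (0 ((λ.λ.0 1) (λ.λ.0 1))))) (λ.0)
  →1  (λ.0) ((λ.0 (λ.0)) ((λ.0) ((λ.λ.0 1) (λ.λ.0 1))))
  →2  (λ.0 (λ.0)) ((λ.0) ((λ.λ.0 1) (λ.λ.0 1)))
  →3  (λ.0) ((λ.λ.0 1) (λ.λ.0 1)) (λ.0)
  →4  (λ.λ.0 1) (λ.λ.0 1) (λ.0)
  →5  (λ.0 (λ.λ.0 1)) (λ.0)
  →6  (λ.0) (λ.λ.0 1)

Answer: after 6 steps: (λ.0) (λ.λ.0 1)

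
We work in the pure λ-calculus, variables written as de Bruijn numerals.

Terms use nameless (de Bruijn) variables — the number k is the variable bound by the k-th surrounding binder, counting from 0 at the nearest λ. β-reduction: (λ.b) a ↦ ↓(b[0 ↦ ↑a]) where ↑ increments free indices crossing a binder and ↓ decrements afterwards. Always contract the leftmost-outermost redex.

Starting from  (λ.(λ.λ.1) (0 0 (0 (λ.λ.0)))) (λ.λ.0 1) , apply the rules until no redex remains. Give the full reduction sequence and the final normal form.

  start: (λ.(λ.λ.1) (0 0 (0 (λ.λ.0)))) (λ.λ.0 1)
  [1] (λ.λ.1) ((λ.λ.0 1) (λ.λ.0 1) ((λ.λ.0 1) (λ.λ.0)))
  [2] λ.(λ.λ.0 1) (λ.λ.0 1) ((λ.λ.0 1) (λ.λ.0))
  [3] λ.(λ.0 (λ.λ.0 1)) ((λ.λ.0 1) (λ.λ.0))
  [4] λ.(λ.λ.0 1) (λ.λ.0) (λ.λ.0 1)
  [5] λ.(λ.0 (λ.λ.0)) (λ.λ.0 1)
  [6] λ.(λ.λ.0 1) (λ.λ.0)
  [7] λ.λ.0 (λ.λ.0)

Answer: normal form = λ.λ.0 (λ.λ.0)  (in 7 steps)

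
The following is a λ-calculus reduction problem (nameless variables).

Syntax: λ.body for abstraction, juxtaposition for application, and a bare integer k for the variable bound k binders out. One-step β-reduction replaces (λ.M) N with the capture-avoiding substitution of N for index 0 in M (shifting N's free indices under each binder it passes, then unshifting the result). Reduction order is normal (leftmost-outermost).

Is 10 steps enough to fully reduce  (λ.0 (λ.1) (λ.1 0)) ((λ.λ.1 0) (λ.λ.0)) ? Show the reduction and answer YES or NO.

  start: (λ.0 (λ.1) (λ.1 0)) ((λ.λ.1 0) (λ.λ.0))
  step 1: (λ.λ.1 0) (λ.λ.0) (λ.(λ.λ.1 0) (λ.λ.0)) (λ.(λ.λ.1 0) (λ.λ.0) 0)
  step 2: (λ.(λ.λ.0) 0) (λ.(λ.λ.1 0) (λ.λ.0)) (λ.(λ.λ.1 0) (λ.λ.0) 0)
  step 3: (λ.λ.0) (λ.(λ.λ.1 0) (λ.λ.0)) (λ.(λ.λ.1 0) (λ.λ.0) 0)
  step 4: (λ.0) (λ.(λ.λ.1 0) (λ.λ.0) 0)
  step 5: λ.(λ.λ.1 0) (λ.λ.0) 0
  step 6: λ.(λ.(λ.λ.0) 0) 0
  step 7: λ.(λ.λ.0) 0
  step 8: λ.λ.0

Answer: YES — reaches normal form λ.λ.0 in 8 ≤ 10 steps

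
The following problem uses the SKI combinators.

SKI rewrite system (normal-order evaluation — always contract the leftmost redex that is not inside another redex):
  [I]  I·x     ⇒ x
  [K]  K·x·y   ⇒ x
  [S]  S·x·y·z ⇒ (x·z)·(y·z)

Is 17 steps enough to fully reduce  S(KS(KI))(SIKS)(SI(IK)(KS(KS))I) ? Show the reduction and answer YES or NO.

  start: S(KS(KI))(SIKS)(SI(IK)(KS(KS))I)
  →1  KS(KI)(SI(IK)(KS(KS))I)(SIKS(SI(IK)(KS(KS))I))
  →2  S(SI(IK)(KS(KS))I)(SIKS(SI(IK)(KS(KS))I))
  →3  S(I(KS(KS))(IK(KS(KS)))I)(SIKS(SI(IK)(KS(KS))I))
  →4  S(KS(KS)(IK(KS(KS)))I)(SIKS(SI(IK)(KS(KS))I))
  →5  S(S(IK(KS(KS)))I)(SIKS(SI(IK)(KS(KS))I))
  →6  S(S(K(KS(KS)))I)(SIKS(SI(IK)(KS(KS))I))
  →7  S(S(KS)I)(SIKS(SI(IK)(KS(KS))I))
  →8  S(S(KS)I)(IS(KS)(SI(IK)(KS(KS))I))
  →9  S(S(KS)I)(S(KS)(SI(IK)(KS(KS))I))
  →10  S(S(KS)I)(S(KS)(I(KS(KS))(IK(KS(KS)))I))
  →11  S(S(KS)I)(S(KS)(KS(KS)(IK(KS(KS)))I))
  →12  S(S(KS)I)(S(KS)(S(IK(KS(KS)))I))
  →13  S(S(KS)I)(S(KS)(S(K(KS(KS)))I))
  →14  S(S(KS)I)(S(KS)(S(KS)I))

Answer: YES — reaches normal form S(S(KS)I)(S(KS)(S(KS)I)) in 14 ≤ 17 steps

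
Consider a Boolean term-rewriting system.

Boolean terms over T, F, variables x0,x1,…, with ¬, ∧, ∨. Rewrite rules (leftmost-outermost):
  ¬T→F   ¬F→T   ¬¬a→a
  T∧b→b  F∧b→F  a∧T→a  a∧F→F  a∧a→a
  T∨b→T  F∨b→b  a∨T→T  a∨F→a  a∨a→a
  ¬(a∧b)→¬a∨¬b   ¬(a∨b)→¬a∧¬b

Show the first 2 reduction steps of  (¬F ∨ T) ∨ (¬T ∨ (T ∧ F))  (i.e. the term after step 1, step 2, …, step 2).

  start: (¬F ∨ T) ∨ (¬T ∨ (T ∧ F))
  step 1: T ∨ (¬T ∨ (T ∧ F))
  step 2: T

Answer: after 2 steps: T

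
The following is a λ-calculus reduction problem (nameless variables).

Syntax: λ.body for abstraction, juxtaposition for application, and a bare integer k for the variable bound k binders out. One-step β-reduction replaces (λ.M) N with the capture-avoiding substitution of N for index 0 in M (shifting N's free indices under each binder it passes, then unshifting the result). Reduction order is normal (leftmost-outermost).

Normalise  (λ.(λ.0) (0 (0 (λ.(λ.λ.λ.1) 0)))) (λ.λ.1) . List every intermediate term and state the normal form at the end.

Answer: normal form = λ.λ.λ.λ.λ.1  (in 5 steps)

Working:
  start: (λ.(λ.0) (0 (0 (λ.(λ.λ.λ.1) 0)))) (λ.λ.1)
  →1  (λ.0) ((λ.λ.1) ((λ.λ.1) (λ.(λ.λ.λ.1) 0)))
  →2  (λ.λ.1) ((λ.λ.1) (λ.(λ.λ.λ.1) 0))
  →3  λ.(λ.λ.1) (λ.(λ.λ.λ.1) 0)
  →4  λ.λ.λ.(λ.λ.λ.1) 0
  →5  λ.λ.λ.λ.λ.1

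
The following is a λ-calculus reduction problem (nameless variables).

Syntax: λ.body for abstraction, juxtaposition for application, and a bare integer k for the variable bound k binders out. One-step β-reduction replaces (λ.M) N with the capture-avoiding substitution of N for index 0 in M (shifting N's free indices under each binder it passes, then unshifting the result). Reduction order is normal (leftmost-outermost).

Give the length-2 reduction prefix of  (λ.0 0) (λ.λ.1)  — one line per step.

  start: (λ.0 0) (λ.λ.1)
  step 1: (λ.λ.1) (λ.λ.1)
  step 2: λ.λ.λ.1

Answer: after 2 steps: λ.λ.λ.1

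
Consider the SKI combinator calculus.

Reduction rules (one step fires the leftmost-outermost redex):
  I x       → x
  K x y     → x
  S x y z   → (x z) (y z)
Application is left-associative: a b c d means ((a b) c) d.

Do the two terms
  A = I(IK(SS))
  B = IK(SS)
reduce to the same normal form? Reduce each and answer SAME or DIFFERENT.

Answer: SAME — A ⇓ K(SS), B ⇓ K(SS)

Working:
Term A:
  start: I(IK(SS))
  [1] IK(SS)
  [2] K(SS)

Term B:
  start: IK(SS)
  [1] K(SS)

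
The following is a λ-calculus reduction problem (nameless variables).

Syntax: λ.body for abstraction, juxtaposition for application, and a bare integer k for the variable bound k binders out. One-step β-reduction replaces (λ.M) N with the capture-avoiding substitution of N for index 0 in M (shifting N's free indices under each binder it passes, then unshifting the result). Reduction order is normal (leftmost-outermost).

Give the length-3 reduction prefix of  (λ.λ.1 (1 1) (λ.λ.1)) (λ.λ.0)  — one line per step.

  start: (λ.λ.1 (1 1) (λ.λ.1)) (λ.λ.0)
  step 1: λ.(λ.λ.0) ((λ.λ.0) (λ.λ.0)) (λ.λ.1)
  step 2: λ.(λ.0) (λ.λ.1)
  step 3: λ.λ.λ.1

Answer: after 3 steps: λ.λ.λ.1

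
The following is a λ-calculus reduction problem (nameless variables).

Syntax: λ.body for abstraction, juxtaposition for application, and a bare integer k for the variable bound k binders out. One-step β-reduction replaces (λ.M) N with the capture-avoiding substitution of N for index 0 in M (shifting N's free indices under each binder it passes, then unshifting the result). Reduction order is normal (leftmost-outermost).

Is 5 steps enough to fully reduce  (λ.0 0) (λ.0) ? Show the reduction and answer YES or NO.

  start: (λ.0 0) (λ.0)
  [1] (λ.0) (λ.0)
  [2] λ.0

Answer: YES — reaches normal form λ.0 in 2 ≤ 5 steps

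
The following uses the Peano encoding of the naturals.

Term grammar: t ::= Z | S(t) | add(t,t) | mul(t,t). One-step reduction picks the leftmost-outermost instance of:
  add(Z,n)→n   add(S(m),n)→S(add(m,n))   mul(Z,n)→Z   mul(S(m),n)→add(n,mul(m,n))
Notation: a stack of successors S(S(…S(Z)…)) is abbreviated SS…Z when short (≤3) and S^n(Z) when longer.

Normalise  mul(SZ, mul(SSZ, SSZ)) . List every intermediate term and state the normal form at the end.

Answer: normal form = S^4(Z)  (in 16 steps)

Working:
  start: mul(SZ, mul(SSZ, SSZ))
  [1] add(mul(SSZ, SSZ), mul(Z, mul(SSZ, SSZ)))
  [2] add(add(SSZ, mul(SZ, SSZ)), mul(Z, mul(SSZ, SSZ)))
  [3] add(S(add(SZ, mul(SZ, SSZ))), mul(Z, mul(SSZ, SSZ)))
  [4] S(add(add(SZ, mul(SZ, SSZ)), mul(Z, mul(SSZ, SSZ))))
  [5] S(add(S(add(Z, mul(SZ, SSZ))), mul(Z, mul(SSZ, SSZ))))
  [6] S(S(add(add(Z, mul(SZ, SSZ)), mul(Z, mul(SSZ, SSZ)))))
  [7] S(S(add(mul(SZ, SSZ), mul(Z, mul(SSZ, SSZ)))))
  [8] S(S(add(add(SSZ, mul(Z, SSZ)), mul(Z, mul(SSZ, SSZ)))))
  [9] S(S(add(S(add(SZ, mul(Z, SSZ))), mul(Z, mul(SSZ, SSZ)))))
  [10] S(S(S(add(add(SZ, mul(Z, SSZ)), mul(Z, mul(SSZ, SSZ))))))
  [11] S(S(S(add(S(add(Z, mul(Z, SSZ))), mul(Z, mul(SSZ, SSZ))))))
  [12] S(S(S(S(add(add(Z, mul(Z, SSZ)), mul(Z, mul(SSZ, SSZ)))))))
  [13] S(S(S(S(add(mul(Z, SSZ), mul(Z, mul(SSZ, SSZ)))))))
  [14] S(S(S(S(add(Z, mul(Z, mul(SSZ, SSZ)))))))
  [15] S(S(S(S(mul(Z, mul(SSZ, SSZ))))))
  [16] S^4(Z)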